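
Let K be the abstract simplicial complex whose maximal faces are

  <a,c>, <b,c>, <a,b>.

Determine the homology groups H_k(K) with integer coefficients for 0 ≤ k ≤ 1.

Order the vertices as a < b < c. Listing each simplex with vertices in this order, K has dimension 1 with simplices:

  0-simplices (3): a, b, c
  1-simplices (3): ab, ac, bc

so the chain groups are C_0 ≅ Z^3, C_1 ≅ Z^3.

∂_1: C_1 → C_0 sends each edge [p,q] (with p < q) to q − p.
This gives a 3×3 integer matrix of rank 2; reducing to Smith normal form yields diagonal entries (1,1).

Computing H_k = (kernel of ∂_k) / (image of ∂_{k+1}):

  H_0: rank C_0 − rank ∂_1 = 3 − 2 = 1, and the invariant factors of ∂_1 are all 1, so H_0 ≅ Z.
  H_1: rank ker ∂_1 − rank ∂_2 = (3 − 2) − 0 = 1, and there is no ∂_2, so H_1 ≅ Z.

H_0 ≅ Z,  H_1 ≅ Z.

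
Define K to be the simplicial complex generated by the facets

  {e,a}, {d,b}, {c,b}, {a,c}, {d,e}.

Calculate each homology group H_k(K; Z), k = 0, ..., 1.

H_0 ≅ Z,  H_1 ≅ Z.

Fix the vertex order a < b < c < d < e and write every simplex with vertices in increasing order. Then dim K = 1 and the simplices of K are:

  0-simplices (5): a, b, c, d, e
  1-simplices (5): ac, ae, bc, bd, de

so the chain groups are C_0 ≅ Z^5, C_1 ≅ Z^5.

∂_1: C_1 → C_0 is given by ∂[p,q] = [q] − [p]. For instance
  ∂de = e − d.
As a 5×5 matrix over Z this has rank 4, with invariant factors (1,1,1,1).

Now H_k = ker ∂_k / im ∂_{k+1}, so:

  H_0: rank C_0 − rank ∂_1 = 5 − 4 = 1, and the invariant factors of ∂_1 are all 1, so H_0 = Z.
  H_1: rank ker ∂_1 − rank ∂_2 = (5 − 4) − 0 = 1, and there is no ∂_2, so H_1 = Z.

As a check, the Euler characteristic is 5 − 5 = 0, which agrees with 1 − 1 = 0.
(K is a triangulation of the circle S^1.)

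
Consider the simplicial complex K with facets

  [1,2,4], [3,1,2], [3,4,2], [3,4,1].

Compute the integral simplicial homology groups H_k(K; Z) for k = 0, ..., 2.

H_0 = Z,  H_1 = 0,  H_2 = Z.

Take the total order 1 < 2 < 3 < 4 on the vertex set. Then K (dimension 2) consists of the simplices:

  0-simplices (4): [1], [2], [3], [4]
  1-simplices (6): [1,2], [1,3], [1,4], [2,3], [2,4], [3,4]
  2-simplices (4): [1,2,3], [1,2,4], [1,3,4], [2,3,4]

giving chain groups C_0 ≅ Z^4, C_1 ≅ Z^6, C_2 ≅ Z^4.

The boundary map ∂_1: C_1 → C_0 is given by ∂[p,q] = [q] − [p]. For instance
  ∂[2,4] = [4] − [2].
As a 4×6 matrix over Z this has rank 3, with invariant factors (1,1,1).

Boundary ∂_2: C_2 → C_1 maps a triangle to the signed sum of its edges. For instance
  ∂[1,3,4] = [3,4] − [1,4] + [1,3],
  ∂[1,2,3] = [2,3] − [1,3] + [1,2].
This gives a 6×4 integer matrix of rank 3; reducing to Smith normal form yields diagonal entries (1,1,1).

Now H_k = ker ∂_k / im ∂_{k+1}, so:

  H_0: rank C_0 − rank ∂_1 = 4 − 3 = 1, and the invariant factors of ∂_1 are all 1, so H_0 ≅ Z.
  H_1: rank ker ∂_1 − rank ∂_2 = (6 − 3) − 3 = 0, and the invariant factors of ∂_2 are all 1, so H_1 ≅ 0.
  H_2: rank ker ∂_2 − rank ∂_3 = (4 − 3) − 0 = 1, and there is no ∂_3, so H_2 ≅ Z.

As a check, the Euler characteristic is 4 − 6 + 4 = 2, which agrees with 1 − 0 + 1 = 2.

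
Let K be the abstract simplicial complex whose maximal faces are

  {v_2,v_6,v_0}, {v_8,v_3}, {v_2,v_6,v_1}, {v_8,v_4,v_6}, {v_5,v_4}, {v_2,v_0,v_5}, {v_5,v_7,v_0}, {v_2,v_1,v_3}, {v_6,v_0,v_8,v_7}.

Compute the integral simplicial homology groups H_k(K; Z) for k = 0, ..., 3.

Order the vertices as v_0 < v_1 < v_2 < v_3 < v_4 < v_5 < v_6 < v_7 < v_8. Listing each simplex with vertices in this order, K has dimension 3 with simplices:

  0-simplices (9): [v_0], [v_1], [v_2], [v_3], [v_4], [v_5], [v_6], [v_7], [v_8]
  1-simplices (19): (19 of them)
  2-simplices (10): [v_0,v_2,v_5], [v_0,v_2,v_6], [v_0,v_5,v_7], [v_0,v_6,v_7], [v_0,v_6,v_8], [v_0,v_7,v_8], [v_1,v_2,v_3], [v_1,v_2,v_6], [v_4,v_6,v_8], [v_6,v_7,v_8]
  3-simplices (1): [v_0,v_6,v_7,v_8]

so the chain groups are C_0 ≅ Z^9, C_1 ≅ Z^19, C_2 ≅ Z^10, C_3 ≅ Z^1.

∂_1: C_1 → C_0 maps an edge to its endpoints' difference, ∂[p,q] = q − p.
The 9×19 boundary matrix has rank 8 and Smith normal form diag(1,1,1,1,1,1,1,1).

∂_2: C_2 → C_1 acts by ∂[p,q,r] = [q,r] − [p,r] + [p,q]. For instance
  ∂[v_0,v_7,v_8] = [v_7,v_8] − [v_0,v_8] + [v_0,v_7],
  ∂[v_0,v_2,v_5] = [v_2,v_5] − [v_0,v_5] + [v_0,v_2].
The resulting 19×10 matrix has rank 9, and its Smith normal form has invariant factors (1,1,1,1,1,1,1,1,1).

The boundary map ∂_3: C_3 → C_2 sends each 3-simplex σ to the alternating sum Σ_i (−1)^i (σ with its i-th vertex removed). For instance
  ∂[v_0,v_6,v_7,v_8] = [v_6,v_7,v_8] − [v_0,v_7,v_8] + [v_0,v_6,v_8] − [v_0,v_6,v_7].
The resulting 10×1 matrix has rank 1, and its Smith normal form has invariant factors (1).

Reading off H_k = ker ∂_k / im ∂_{k+1}:

  H_0: rank C_0 − rank ∂_1 = 9 − 8 = 1, and the invariant factors of ∂_1 are all 1, so H_0 = Z.
  H_1: rank ker ∂_1 − rank ∂_2 = (19 − 8) − 9 = 2, and the invariant factors of ∂_2 are all 1, so H_1 = Z^2.
  H_2: rank ker ∂_2 − rank ∂_3 = (10 − 9) − 1 = 0, and the invariant factors of ∂_3 are all 1, so H_2 = 0.
  H_3: rank ker ∂_3 − rank ∂_4 = (1 − 1) − 0 = 0, and there is no ∂_4, so H_3 = 0.

H_0 = Z,  H_1 = Z^2,  H_2 = 0,  H_3 = 0.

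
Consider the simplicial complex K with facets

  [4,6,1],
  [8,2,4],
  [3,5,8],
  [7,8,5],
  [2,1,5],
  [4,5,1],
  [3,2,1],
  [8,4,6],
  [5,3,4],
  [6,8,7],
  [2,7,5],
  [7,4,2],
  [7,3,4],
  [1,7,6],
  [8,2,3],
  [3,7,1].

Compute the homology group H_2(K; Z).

We work with the vertex ordering 1 < 2 < 3 < 4 < 5 < 6 < 7 < 8. The simplices of K, each written with vertices in increasing order, are:

  0-simplices (8): [1], [2], [3], [4], [5], [6], [7], [8]
  1-simplices (24): (24 of them)
  2-simplices (16): [1,2,3], [1,2,5], [1,3,7], [1,4,5], [1,4,6], [1,6,7], [2,3,8], [2,4,7], [2,4,8], [2,5,7], [3,4,5], [3,4,7], [3,5,8], [4,6,8], [5,7,8], [6,7,8]

Hence C_0 ≅ Z^8, C_1 ≅ Z^24, C_2 ≅ Z^16.

∂_1: C_1 → C_0 maps an edge to its endpoints' difference, ∂[p,q] = q − p. For instance
  ∂[5,8] = [8] − [5].
This gives a 8×24 integer matrix of rank 7; reducing to Smith normal form yields diagonal entries (1,1,1,1,1,1,1).

∂_2: C_2 → C_1 acts by ∂[p,q,r] = [q,r] − [p,r] + [p,q]. For instance
  ∂[1,6,7] = [6,7] − [1,7] + [1,6],
  ∂[3,4,5] = [4,5] − [3,5] + [3,4].
As a 24×16 matrix over Z this has rank 15, with invariant factors (1,1,1,1,1,1,1,1,1,1,1,1,1,1,1).

Reading off H_k = ker ∂_k / im ∂_{k+1}:

  H_2: rank ker ∂_2 − rank ∂_3 = (16 − 15) − 0 = 1, and there is no ∂_3, so H_2 ≅ Z.

H_2 ≅ Z.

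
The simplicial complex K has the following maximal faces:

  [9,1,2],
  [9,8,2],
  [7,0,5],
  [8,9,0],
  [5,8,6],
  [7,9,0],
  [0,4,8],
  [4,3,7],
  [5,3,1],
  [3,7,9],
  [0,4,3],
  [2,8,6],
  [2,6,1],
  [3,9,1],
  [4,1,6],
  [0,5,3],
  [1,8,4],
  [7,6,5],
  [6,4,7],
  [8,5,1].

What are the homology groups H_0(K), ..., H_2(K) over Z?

We work with the vertex ordering 0 < 1 < 2 < 3 < 4 < 5 < 6 < 7 < 8 < 9. The simplices of K, each written with vertices in increasing order, are:

  0-simplices (10): [0], [1], [2], [3], [4], [5], [6], [7], [8], [9]
  1-simplices (30): (30 of them)
  2-simplices (20): (20 of them)

so the chain groups are C_0 ≅ Z^10, C_1 ≅ Z^30, C_2 ≅ Z^20.

The boundary map ∂_1: C_1 → C_0 sends each edge [p,q] (with p < q) to q − p. For instance
  ∂[1,3] = [3] − [1].
The 10×30 boundary matrix has rank 9 and Smith normal form diag(1,1,1,1,1,1,1,1,1).

The boundary map ∂_2: C_2 → C_1 maps a triangle to the signed sum of its edges. For instance
  ∂[0,5,7] = [5,7] − [0,7] + [0,5],
  ∂[0,3,5] = [3,5] − [0,5] + [0,3].
The resulting 30×20 matrix has rank 20, and its Smith normal form has invariant factors (1,1,1,1,1,1,1,1,1,1,1,1,1,1,1,1,1,1,1,2).

Now H_k = ker ∂_k / im ∂_{k+1}, so:

  H_0: rank C_0 − rank ∂_1 = 10 − 9 = 1, and the invariant factors of ∂_1 are all 1, so H_0 ≅ Z.
  H_1: rank ker ∂_1 − rank ∂_2 = (30 − 9) − 20 = 1, and ∂_2 has invariant factor 2 > 1, so H_1 ≅ Z ⊕ Z/2.
  H_2: rank ker ∂_2 − rank ∂_3 = (20 − 20) − 0 = 0, and there is no ∂_3, so H_2 ≅ 0.

H_0 ≅ Z,  H_1 ≅ Z ⊕ Z/2,  H_2 = 0.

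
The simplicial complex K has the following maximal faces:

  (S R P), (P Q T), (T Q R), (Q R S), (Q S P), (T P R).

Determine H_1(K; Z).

H_1 ≅ 0.

Fix the vertex order P < Q < R < S < T and write every simplex with vertices in increasing order. Then dim K = 2 and the simplices of K are:

  0-simplices (5): P, Q, R, S, T
  1-simplices (9): PQ, PR, PS, PT, QR, QS, QT, RS, RT
  2-simplices (6): PQS, PQT, PRS, PRT, QRS, QRT

so the chain groups are C_0 ≅ Z^5, C_1 ≅ Z^9, C_2 ≅ Z^6.

The boundary map ∂_1: C_1 → C_0 sends each edge [p,q] (with p < q) to q − p.
This gives a 5×9 integer matrix of rank 4; reducing to Smith normal form yields diagonal entries (1,1,1,1).

The boundary map ∂_2: C_2 → C_1 sends each 2-simplex [p,q,r] to [q,r] − [p,r] + [p,q]. For instance
  ∂PRT = RT − PT + PR,
  ∂PRS = RS − PS + PR.
As a 9×6 matrix over Z this has rank 5, with invariant factors (1,1,1,1,1).

From H_k ≅ ker(∂_k) / im(∂_{k+1}) we obtain:

  H_1: rank ker ∂_1 − rank ∂_2 = (9 − 4) − 5 = 0, and the invariant factors of ∂_2 are all 1, so H_1 ≅ 0.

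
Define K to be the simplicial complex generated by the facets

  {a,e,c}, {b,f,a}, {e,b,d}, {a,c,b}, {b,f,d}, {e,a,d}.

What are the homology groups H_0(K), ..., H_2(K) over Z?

Take the total order a < b < c < d < e < f on the vertex set. Then K (dimension 2) consists of the simplices:

  0-simplices (6): a, b, c, d, e, f
  1-simplices (12): ab, ac, ad, ae, af, bc, bd, be, bf, ce, de, df
  2-simplices (6): abc, abf, ace, ade, bde, bdf

Hence C_0 ≅ Z^6, C_1 ≅ Z^12, C_2 ≅ Z^6.

The boundary map ∂_1: C_1 → C_0 is given by ∂[p,q] = [q] − [p]. For instance
  ∂bf = f − b.
The 6×12 boundary matrix has rank 5 and Smith normal form diag(1,1,1,1,1).

Boundary ∂_2: C_2 → C_1 maps a triangle to the signed sum of its edges. For instance
  ∂bde = de − be + bd,
  ∂abc = bc − ac + ab.
This gives a 12×6 integer matrix of rank 6; reducing to Smith normal form yields diagonal entries (1,1,1,1,1,1).

From H_k ≅ ker(∂_k) / im(∂_{k+1}) we obtain:

  H_0: rank C_0 − rank ∂_1 = 6 − 5 = 1, and the invariant factors of ∂_1 are all 1, so H_0 = Z.
  H_1: rank ker ∂_1 − rank ∂_2 = (12 − 5) − 6 = 1, and the invariant factors of ∂_2 are all 1, so H_1 = Z.
  H_2: rank ker ∂_2 − rank ∂_3 = (6 − 6) − 0 = 0, and there is no ∂_3, so H_2 = 0.

(K is a triangulation of the cylinder S^1 x I.)

H_0 ≅ Z,  H_1 ≅ Z,  H_2 = 0.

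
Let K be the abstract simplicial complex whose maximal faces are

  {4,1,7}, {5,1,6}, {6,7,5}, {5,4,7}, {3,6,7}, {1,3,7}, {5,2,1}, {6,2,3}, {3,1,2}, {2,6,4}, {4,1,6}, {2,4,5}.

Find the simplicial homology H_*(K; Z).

H_0 = Z,  H_1 = Z/2,  H_2 = 0.

Order the vertices as 1 < 2 < 3 < 4 < 5 < 6 < 7. Listing each simplex with vertices in this order, K has dimension 2 with simplices:

  0-simplices (7): [1], [2], [3], [4], [5], [6], [7]
  1-simplices (18): [1,2], [1,3], [1,4], [1,5], [1,6], [1,7], [2,3], [2,4], [2,5], [2,6], [3,6], [3,7], [4,5], [4,6], [4,7], [5,6], [5,7], [6,7]
  2-simplices (12): [1,2,3], [1,2,5], [1,3,7], [1,4,6], [1,4,7], [1,5,6], [2,3,6], [2,4,5], [2,4,6], [3,6,7], [4,5,7], [5,6,7]

so the chain groups are C_0 ≅ Z^7, C_1 ≅ Z^18, C_2 ≅ Z^12.

The boundary map ∂_1: C_1 → C_0 is given by ∂[p,q] = [q] − [p].
The 7×18 boundary matrix has rank 6 and Smith normal form diag(1,1,1,1,1,1).

The boundary map ∂_2: C_2 → C_1 maps a triangle to the signed sum of its edges. For instance
  ∂[1,2,5] = [2,5] − [1,5] + [1,2],
  ∂[5,6,7] = [6,7] − [5,7] + [5,6].
As a 18×12 matrix over Z this has rank 12, with invariant factors (1,1,1,1,1,1,1,1,1,1,1,2).

Reading off H_k = ker ∂_k / im ∂_{k+1}:

  H_0: rank C_0 − rank ∂_1 = 7 − 6 = 1, and the invariant factors of ∂_1 are all 1, so H_0 = Z.
  H_1: rank ker ∂_1 − rank ∂_2 = (18 − 6) − 12 = 0, and ∂_2 has invariant factor 2 > 1, so H_1 = Z/2.
  H_2: rank ker ∂_2 − rank ∂_3 = (12 − 12) − 0 = 0, and there is no ∂_3, so H_2 = 0.

(K is a triangulation of the real projective plane RP^2.)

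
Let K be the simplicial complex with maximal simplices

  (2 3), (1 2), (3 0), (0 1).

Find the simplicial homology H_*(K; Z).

We work with the vertex ordering 0 < 1 < 2 < 3. The simplices of K, each written with vertices in increasing order, are:

  0-simplices (4): [0], [1], [2], [3]
  1-simplices (4): [0,1], [0,3], [1,2], [2,3]

giving chain groups C_0 ≅ Z^4, C_1 ≅ Z^4.

The boundary map ∂_1: C_1 → C_0 sends each edge [p,q] (with p < q) to q − p.
The 4×4 boundary matrix has rank 3 and Smith normal form diag(1,1,1).

Computing H_k = (kernel of ∂_k) / (image of ∂_{k+1}):

  H_0: rank C_0 − rank ∂_1 = 4 − 3 = 1, and the invariant factors of ∂_1 are all 1, so H_0 = Z.
  H_1: rank ker ∂_1 − rank ∂_2 = (4 − 3) − 0 = 1, and there is no ∂_2, so H_1 = Z.

As a check, the Euler characteristic is 4 − 4 = 0, which agrees with 1 − 1 = 0.

H_0 = Z,  H_1 = Z.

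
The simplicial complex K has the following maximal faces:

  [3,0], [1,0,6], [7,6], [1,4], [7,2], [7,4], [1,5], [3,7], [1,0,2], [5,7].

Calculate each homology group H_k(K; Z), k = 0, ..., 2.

H_0 = Z,  H_1 = Z^4,  H_2 = 0.

We work with the vertex ordering 0 < 1 < 2 < 3 < 4 < 5 < 6 < 7. The simplices of K, each written with vertices in increasing order, are:

  0-simplices (8): [0], [1], [2], [3], [4], [5], [6], [7]
  1-simplices (13): [0,1], [0,2], [0,3], [0,6], [1,2], [1,4], [1,5], [1,6], [2,7], [3,7], [4,7], [5,7], [6,7]
  2-simplices (2): [0,1,2], [0,1,6]

Hence C_0 ≅ Z^8, C_1 ≅ Z^13, C_2 ≅ Z^2.

The boundary map ∂_1: C_1 → C_0 maps an edge to its endpoints' difference, ∂[p,q] = q − p. For instance
  ∂[4,7] = [7] − [4].
This gives a 8×13 integer matrix of rank 7; reducing to Smith normal form yields diagonal entries (1,1,1,1,1,1,1).

The boundary map ∂_2: C_2 → C_1 maps a triangle to the signed sum of its edges. For instance
  ∂[0,1,6] = [1,6] − [0,6] + [0,1],
  ∂[0,1,2] = [1,2] − [0,2] + [0,1].
This gives a 13×2 integer matrix of rank 2; reducing to Smith normal form yields diagonal entries (1,1).

Now H_k = ker ∂_k / im ∂_{k+1}, so:

  H_0: rank C_0 − rank ∂_1 = 8 − 7 = 1, and the invariant factors of ∂_1 are all 1, so H_0 ≅ Z.
  H_1: rank ker ∂_1 − rank ∂_2 = (13 − 7) − 2 = 4, and the invariant factors of ∂_2 are all 1, so H_1 ≅ Z^4.
  H_2: rank ker ∂_2 − rank ∂_3 = (2 − 2) − 0 = 0, and there is no ∂_3, so H_2 ≅ 0.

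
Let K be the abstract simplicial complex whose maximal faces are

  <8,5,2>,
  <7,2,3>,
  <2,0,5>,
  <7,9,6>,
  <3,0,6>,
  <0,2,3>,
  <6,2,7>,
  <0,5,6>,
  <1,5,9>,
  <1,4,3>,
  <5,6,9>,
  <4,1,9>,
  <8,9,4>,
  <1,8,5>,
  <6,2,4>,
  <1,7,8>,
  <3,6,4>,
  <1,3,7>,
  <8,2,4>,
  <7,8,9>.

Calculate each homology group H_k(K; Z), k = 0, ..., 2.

H_0 = Z,  H_1 = Z ⊕ Z_2,  H_2 = 0.

K has 10 vertices, 30 edges, 20 triangles.
rank ∂_0 = 0, rank ∂_1 = 9 ⇒ b_0 = 10 − 0 − 9 = 1; all invariant factors of ∂_1 are 1 so no torsion. So H_0 ≅ Z.
rank ∂_1 = 9, rank ∂_2 = 20 ⇒ b_1 = 30 − 9 − 20 = 1; ∂_2 has invariant factor(s) [2] giving torsion. So H_1 ≅ Z ⊕ Z_2.
rank ∂_2 = 20, rank ∂_3 = 0 ⇒ b_2 = 20 − 20 − 0 = 0. So H_2 ≅ 0.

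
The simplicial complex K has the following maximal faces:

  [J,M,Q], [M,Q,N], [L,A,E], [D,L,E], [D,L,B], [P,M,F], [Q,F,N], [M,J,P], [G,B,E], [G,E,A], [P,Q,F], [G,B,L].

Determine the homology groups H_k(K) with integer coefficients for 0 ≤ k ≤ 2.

H_0 ≅ Z^2,  H_1 ≅ Z^2,  H_2 = 0.

We work with the vertex ordering A < B < D < E < F < G < J < L < M < N < P < Q. The simplices of K, each written with vertices in increasing order, are:

  0-simplices (12): A, B, D, E, F, G, J, L, M, N, P, Q
  1-simplices (24): AE, AG, AL, BD, BE, BG, BL, DE, DL, EG, EL, FM, FN, FP, FQ, GL, JM, JP, JQ, MN, MP, MQ, NQ, PQ
  2-simplices (12): AEG, AEL, BDL, BEG, BGL, DEL, FMP, FNQ, FPQ, JMP, JMQ, MNQ

so the chain groups are C_0 ≅ Z^12, C_1 ≅ Z^24, C_2 ≅ Z^12.

Boundary ∂_1: C_1 → C_0 sends each edge [p,q] (with p < q) to q − p.
This gives a 12×24 integer matrix of rank 10; reducing to Smith normal form yields diagonal entries (1,1,1,1,1,1,1,1,1,1).

Boundary ∂_2: C_2 → C_1 acts by ∂[p,q,r] = [q,r] − [p,r] + [p,q]. For instance
  ∂AEL = EL − AL + AE,
  ∂BDL = DL − BL + BD.
This gives a 24×12 integer matrix of rank 12; reducing to Smith normal form yields diagonal entries (1,1,1,1,1,1,1,1,1,1,1,1).

From H_k ≅ ker(∂_k) / im(∂_{k+1}) we obtain:

  H_0: rank C_0 − rank ∂_1 = 12 − 10 = 2, and the invariant factors of ∂_1 are all 1, so H_0 ≅ Z^2.
  H_1: rank ker ∂_1 − rank ∂_2 = (24 − 10) − 12 = 2, and the invariant factors of ∂_2 are all 1, so H_1 ≅ Z^2.
  H_2: rank ker ∂_2 − rank ∂_3 = (12 − 12) − 0 = 0, and there is no ∂_3, so H_2 ≅ 0.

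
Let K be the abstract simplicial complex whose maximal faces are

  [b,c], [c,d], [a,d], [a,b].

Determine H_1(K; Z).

Order the vertices as a < b < c < d. Listing each simplex with vertices in this order, K has dimension 1 with simplices:

  0-simplices (4): a, b, c, d
  1-simplices (4): ab, ad, bc, cd

Hence C_0 ≅ Z^4, C_1 ≅ Z^4.

∂_1: C_1 → C_0 is given by ∂[p,q] = [q] − [p].
As a 4×4 matrix over Z this has rank 3, with invariant factors (1,1,1).

Reading off H_k = ker ∂_k / im ∂_{k+1}:

  H_1: rank ker ∂_1 − rank ∂_2 = (4 − 3) − 0 = 1, and there is no ∂_2, so H_1 ≅ Z.

H_1 = Z.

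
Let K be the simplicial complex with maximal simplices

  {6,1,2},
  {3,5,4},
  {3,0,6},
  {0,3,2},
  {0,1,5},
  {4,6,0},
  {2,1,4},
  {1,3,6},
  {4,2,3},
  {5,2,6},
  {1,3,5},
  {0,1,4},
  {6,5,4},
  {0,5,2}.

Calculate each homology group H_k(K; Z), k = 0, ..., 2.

H_0 = Z,  H_1 = Z^2,  H_2 = Z.

We work with the vertex ordering 0 < 1 < 2 < 3 < 4 < 5 < 6. The simplices of K, each written with vertices in increasing order, are:

  0-simplices (7): [0], [1], [2], [3], [4], [5], [6]
  1-simplices (21): [0,1], [0,2], [0,3], [0,4], [0,5], [0,6], [1,2], [1,3], [1,4], [1,5], [1,6], [2,3], [2,4], [2,5], [2,6], [3,4], [3,5], [3,6], [4,5], [4,6], [5,6]
  2-simplices (14): [0,1,4], [0,1,5], [0,2,3], [0,2,5], [0,3,6], [0,4,6], [1,2,4], [1,2,6], [1,3,5], [1,3,6], [2,3,4], [2,5,6], [3,4,5], [4,5,6]

so the chain groups are C_0 ≅ Z^7, C_1 ≅ Z^21, C_2 ≅ Z^14.

The boundary map ∂_1: C_1 → C_0 sends each edge [p,q] (with p < q) to q − p.
This gives a 7×21 integer matrix of rank 6; reducing to Smith normal form yields diagonal entries (1,1,1,1,1,1).

The boundary map ∂_2: C_2 → C_1 sends each 2-simplex [p,q,r] to [q,r] − [p,r] + [p,q]. For instance
  ∂[4,5,6] = [5,6] − [4,6] + [4,5],
  ∂[1,2,4] = [2,4] − [1,4] + [1,2].
This gives a 21×14 integer matrix of rank 13; reducing to Smith normal form yields diagonal entries (1,1,1,1,1,1,1,1,1,1,1,1,1).

From H_k ≅ ker(∂_k) / im(∂_{k+1}) we obtain:

  H_0: rank C_0 − rank ∂_1 = 7 − 6 = 1, and the invariant factors of ∂_1 are all 1, so H_0 ≅ Z.
  H_1: rank ker ∂_1 − rank ∂_2 = (21 − 6) − 13 = 2, and the invariant factors of ∂_2 are all 1, so H_1 ≅ Z^2.
  H_2: rank ker ∂_2 − rank ∂_3 = (14 − 13) − 0 = 1, and there is no ∂_3, so H_2 ≅ Z.

As a check, the Euler characteristic is 7 − 21 + 14 = 0, which agrees with 1 − 2 + 1 = 0.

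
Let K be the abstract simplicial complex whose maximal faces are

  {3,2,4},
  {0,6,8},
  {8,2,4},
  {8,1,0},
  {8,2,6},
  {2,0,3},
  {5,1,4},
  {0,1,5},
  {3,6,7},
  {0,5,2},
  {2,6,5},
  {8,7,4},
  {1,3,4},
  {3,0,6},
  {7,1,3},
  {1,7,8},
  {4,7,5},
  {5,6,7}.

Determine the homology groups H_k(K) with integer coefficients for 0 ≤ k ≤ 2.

H_0 = Z,  H_1 = Z ⊕ Z/2,  H_2 = 0.

Order the vertices as 0 < 1 < 2 < 3 < 4 < 5 < 6 < 7 < 8. Listing each simplex with vertices in this order, K has dimension 2 with simplices:

  0-simplices (9): [0], [1], [2], [3], [4], [5], [6], [7], [8]
  1-simplices (27): (27 of them)
  2-simplices (18): [0,1,5], [0,1,8], [0,2,3], [0,2,5], [0,3,6], [0,6,8], [1,3,4], [1,3,7], [1,4,5], [1,7,8], [2,3,4], [2,4,8], [2,5,6], [2,6,8], [3,6,7], [4,5,7], [4,7,8], [5,6,7]

so the chain groups are C_0 ≅ Z^9, C_1 ≅ Z^27, C_2 ≅ Z^18.

Boundary ∂_1: C_1 → C_0 sends each edge [p,q] (with p < q) to q − p. For instance
  ∂[0,3] = [3] − [0].
The 9×27 boundary matrix has rank 8 and Smith normal form diag(1,1,1,1,1,1,1,1).

∂_2: C_2 → C_1 sends each 2-simplex [p,q,r] to [q,r] − [p,r] + [p,q]. For instance
  ∂[2,3,4] = [3,4] − [2,4] + [2,3],
  ∂[2,5,6] = [5,6] − [2,6] + [2,5].
The 27×18 boundary matrix has rank 18 and Smith normal form diag(1,1,1,1,1,1,1,1,1,1,1,1,1,1,1,1,1,2).

Computing H_k = (kernel of ∂_k) / (image of ∂_{k+1}):

  H_0: rank C_0 − rank ∂_1 = 9 − 8 = 1, and the invariant factors of ∂_1 are all 1, so H_0 ≅ Z.
  H_1: rank ker ∂_1 − rank ∂_2 = (27 − 8) − 18 = 1, and ∂_2 has invariant factor 2 > 1, so H_1 ≅ Z ⊕ Z/2.
  H_2: rank ker ∂_2 − rank ∂_3 = (18 − 18) − 0 = 0, and there is no ∂_3, so H_2 ≅ 0.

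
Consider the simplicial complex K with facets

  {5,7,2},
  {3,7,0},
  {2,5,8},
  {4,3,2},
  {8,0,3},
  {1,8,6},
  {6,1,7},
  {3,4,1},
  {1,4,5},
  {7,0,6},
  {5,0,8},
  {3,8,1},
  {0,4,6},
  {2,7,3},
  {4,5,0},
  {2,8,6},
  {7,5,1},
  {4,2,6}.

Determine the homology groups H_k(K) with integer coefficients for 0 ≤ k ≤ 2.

Take the total order 0 < 1 < 2 < 3 < 4 < 5 < 6 < 7 < 8 on the vertex set. Then K (dimension 2) consists of the simplices:

  0-simplices (9): [0], [1], [2], [3], [4], [5], [6], [7], [8]
  1-simplices (27): (27 of them)
  2-simplices (18): [0,3,7], [0,3,8], [0,4,5], [0,4,6], [0,5,8], [0,6,7], [1,3,4], [1,3,8], [1,4,5], [1,5,7], [1,6,7], [1,6,8], [2,3,4], [2,3,7], [2,4,6], [2,5,7], [2,5,8], [2,6,8]

so the chain groups are C_0 ≅ Z^9, C_1 ≅ Z^27, C_2 ≅ Z^18.

∂_1: C_1 → C_0 maps an edge to its endpoints' difference, ∂[p,q] = q − p. For instance
  ∂[1,3] = [3] − [1].
This gives a 9×27 integer matrix of rank 8; reducing to Smith normal form yields diagonal entries (1,1,1,1,1,1,1,1).

The boundary map ∂_2: C_2 → C_1 sends each 2-simplex [p,q,r] to [q,r] − [p,r] + [p,q]. For instance
  ∂[1,3,8] = [3,8] − [1,8] + [1,3],
  ∂[1,4,5] = [4,5] − [1,5] + [1,4].
This gives a 27×18 integer matrix of rank 17; reducing to Smith normal form yields diagonal entries (1,1,1,1,1,1,1,1,1,1,1,1,1,1,1,1,1).

Computing H_k = (kernel of ∂_k) / (image of ∂_{k+1}):

  H_0: rank C_0 − rank ∂_1 = 9 − 8 = 1, and the invariant factors of ∂_1 are all 1, so H_0 = Z.
  H_1: rank ker ∂_1 − rank ∂_2 = (27 − 8) − 17 = 2, and the invariant factors of ∂_2 are all 1, so H_1 = Z^2.
  H_2: rank ker ∂_2 − rank ∂_3 = (18 − 17) − 0 = 1, and there is no ∂_3, so H_2 = Z.

H_0 ≅ Z,  H_1 ≅ Z^2,  H_2 ≅ Z.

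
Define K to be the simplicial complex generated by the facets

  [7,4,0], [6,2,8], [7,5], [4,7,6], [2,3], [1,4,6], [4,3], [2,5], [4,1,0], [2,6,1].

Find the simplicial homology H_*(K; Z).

H_0 = Z,  H_1 = Z^2,  H_2 = 0.

Order the vertices as 0 < 1 < 2 < 3 < 4 < 5 < 6 < 7 < 8. Listing each simplex with vertices in this order, K has dimension 2 with simplices:

  0-simplices (9): [0], [1], [2], [3], [4], [5], [6], [7], [8]
  1-simplices (16): [0,1], [0,4], [0,7], [1,2], [1,4], [1,6], [2,3], [2,5], [2,6], [2,8], [3,4], [4,6], [4,7], [5,7], [6,7], [6,8]
  2-simplices (6): [0,1,4], [0,4,7], [1,2,6], [1,4,6], [2,6,8], [4,6,7]

Hence C_0 ≅ Z^9, C_1 ≅ Z^16, C_2 ≅ Z^6.

The boundary map ∂_1: C_1 → C_0 maps an edge to its endpoints' difference, ∂[p,q] = q − p. For instance
  ∂[4,7] = [7] − [4].
This gives a 9×16 integer matrix of rank 8; reducing to Smith normal form yields diagonal entries (1,1,1,1,1,1,1,1).

∂_2: C_2 → C_1 sends each 2-simplex [p,q,r] to [q,r] − [p,r] + [p,q]. For instance
  ∂[1,2,6] = [2,6] − [1,6] + [1,2],
  ∂[2,6,8] = [6,8] − [2,8] + [2,6].
This gives a 16×6 integer matrix of rank 6; reducing to Smith normal form yields diagonal entries (1,1,1,1,1,1).

Reading off H_k = ker ∂_k / im ∂_{k+1}:

  H_0: rank C_0 − rank ∂_1 = 9 − 8 = 1, and the invariant factors of ∂_1 are all 1, so H_0 ≅ Z.
  H_1: rank ker ∂_1 − rank ∂_2 = (16 − 8) − 6 = 2, and the invariant factors of ∂_2 are all 1, so H_1 ≅ Z^2.
  H_2: rank ker ∂_2 − rank ∂_3 = (6 − 6) − 0 = 0, and there is no ∂_3, so H_2 ≅ 0.

As a check, the Euler characteristic is 9 − 16 + 6 = -1, which agrees with 1 − 2 + 0 = -1.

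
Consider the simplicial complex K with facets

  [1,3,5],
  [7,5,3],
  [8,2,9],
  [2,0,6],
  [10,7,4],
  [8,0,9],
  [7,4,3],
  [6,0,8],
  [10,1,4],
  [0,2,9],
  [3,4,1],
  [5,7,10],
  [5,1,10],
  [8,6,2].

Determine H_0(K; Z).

H_0 = Z^2.

Order the vertices as 0 < 1 < 2 < 3 < 4 < 5 < 6 < 7 < 8 < 9 < 10. Listing each simplex with vertices in this order, K has dimension 2 with simplices:

  0-simplices (11): [0], [1], [2], [3], [4], [5], [6], [7], [8], [9], [10]
  1-simplices (21): [0,2], [0,6], [0,8], [0,9], [1,3], [1,4], [1,5], [1,10], [2,6], [2,8], [2,9], [3,4], [3,5], [3,7], [4,7], [4,10], [5,7], [5,10], [6,8], [7,10], [8,9]
  2-simplices (14): [0,2,6], [0,2,9], [0,6,8], [0,8,9], [1,3,4], [1,3,5], [1,4,10], [1,5,10], [2,6,8], [2,8,9], [3,4,7], [3,5,7], [4,7,10], [5,7,10]

Hence C_0 ≅ Z^11, C_1 ≅ Z^21, C_2 ≅ Z^14.

∂_1: C_1 → C_0 maps an edge to its endpoints' difference, ∂[p,q] = q − p. For instance
  ∂[1,10] = [10] − [1].
The resulting 11×21 matrix has rank 9, and its Smith normal form has invariant factors (1,1,1,1,1,1,1,1,1).

The boundary map ∂_2: C_2 → C_1 sends each 2-simplex [p,q,r] to [q,r] − [p,r] + [p,q]. For instance
  ∂[1,4,10] = [4,10] − [1,10] + [1,4],
  ∂[1,3,4] = [3,4] − [1,4] + [1,3].
The resulting 21×14 matrix has rank 12, and its Smith normal form has invariant factors (1,1,1,1,1,1,1,1,1,1,1,1).

Reading off H_k = ker ∂_k / im ∂_{k+1}:

  H_0: rank C_0 − rank ∂_1 = 11 − 9 = 2, and the invariant factors of ∂_1 are all 1, so H_0 ≅ Z^2.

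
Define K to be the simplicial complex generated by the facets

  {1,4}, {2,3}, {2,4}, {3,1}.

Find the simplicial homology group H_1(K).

H_1 ≅ Z.

Order the vertices as 1 < 2 < 3 < 4. Listing each simplex with vertices in this order, K has dimension 1 with simplices:

  0-simplices (4): [1], [2], [3], [4]
  1-simplices (4): [1,3], [1,4], [2,3], [2,4]

so the chain groups are C_0 ≅ Z^4, C_1 ≅ Z^4.

∂_1: C_1 → C_0 is given by ∂[p,q] = [q] − [p].
As a 4×4 matrix over Z this has rank 3, with invariant factors (1,1,1).

From H_k ≅ ker(∂_k) / im(∂_{k+1}) we obtain:

  H_1: rank ker ∂_1 − rank ∂_2 = (4 − 3) − 0 = 1, and there is no ∂_2, so H_1 = Z.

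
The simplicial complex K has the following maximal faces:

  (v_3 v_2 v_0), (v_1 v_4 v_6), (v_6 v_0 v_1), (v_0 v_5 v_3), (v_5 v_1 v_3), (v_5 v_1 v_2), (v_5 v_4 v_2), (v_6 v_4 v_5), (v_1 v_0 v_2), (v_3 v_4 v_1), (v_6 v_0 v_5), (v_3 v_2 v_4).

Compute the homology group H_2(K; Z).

Order the vertices as v_0 < v_1 < v_2 < v_3 < v_4 < v_5 < v_6. Listing each simplex with vertices in this order, K has dimension 2 with simplices:

  0-simplices (7): [v_0], [v_1], [v_2], [v_3], [v_4], [v_5], [v_6]
  1-simplices (18): (18 of them)
  2-simplices (12): (12 of them)

giving chain groups C_0 ≅ Z^7, C_1 ≅ Z^18, C_2 ≅ Z^12.

∂_1: C_1 → C_0 maps an edge to its endpoints' difference, ∂[p,q] = q − p.
The resulting 7×18 matrix has rank 6, and its Smith normal form has invariant factors (1,1,1,1,1,1).

The boundary map ∂_2: C_2 → C_1 acts by ∂[p,q,r] = [q,r] − [p,r] + [p,q]. For instance
  ∂[v_0,v_2,v_3] = [v_2,v_3] − [v_0,v_3] + [v_0,v_2],
  ∂[v_1,v_3,v_4] = [v_3,v_4] − [v_1,v_4] + [v_1,v_3].
The resulting 18×12 matrix has rank 12, and its Smith normal form has invariant factors (1,1,1,1,1,1,1,1,1,1,1,2).

Computing H_k = (kernel of ∂_k) / (image of ∂_{k+1}):

  H_2: rank ker ∂_2 − rank ∂_3 = (12 − 12) − 0 = 0, and there is no ∂_3, so H_2 ≅ 0.

H_2 ≅ 0.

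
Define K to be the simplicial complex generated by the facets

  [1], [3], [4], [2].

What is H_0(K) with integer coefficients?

H_0 = Z^4.

Order the vertices as 1 < 2 < 3 < 4. Listing each simplex with vertices in this order, K has dimension 0 with simplices:

  0-simplices (4): [1], [2], [3], [4]

so the chain groups are C_0 ≅ Z^4.

Now H_k = ker ∂_k / im ∂_{k+1}, so:

  H_0: rank C_0 − rank ∂_1 = 4 − 0 = 4, and there is no ∂_1, so H_0 = Z^4.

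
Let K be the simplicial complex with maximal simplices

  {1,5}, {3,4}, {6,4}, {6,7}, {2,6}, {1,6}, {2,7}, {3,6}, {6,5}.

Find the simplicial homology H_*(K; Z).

Take the total order 1 < 2 < 3 < 4 < 5 < 6 < 7 on the vertex set. Then K (dimension 1) consists of the simplices:

  0-simplices (7): [1], [2], [3], [4], [5], [6], [7]
  1-simplices (9): [1,5], [1,6], [2,6], [2,7], [3,4], [3,6], [4,6], [5,6], [6,7]

giving chain groups C_0 ≅ Z^7, C_1 ≅ Z^9.

The boundary map ∂_1: C_1 → C_0 sends each edge [p,q] (with p < q) to q − p. For instance
  ∂[4,6] = [6] − [4].
As a 7×9 matrix over Z this has rank 6, with invariant factors (1,1,1,1,1,1).

Now H_k = ker ∂_k / im ∂_{k+1}, so:

  H_0: rank C_0 − rank ∂_1 = 7 − 6 = 1, and the invariant factors of ∂_1 are all 1, so H_0 ≅ Z.
  H_1: rank ker ∂_1 − rank ∂_2 = (9 − 6) − 0 = 3, and there is no ∂_2, so H_1 ≅ Z^3.

As a check, the Euler characteristic is 7 − 9 = -2, which agrees with 1 − 3 = -2.

H_0 = Z,  H_1 = Z^3.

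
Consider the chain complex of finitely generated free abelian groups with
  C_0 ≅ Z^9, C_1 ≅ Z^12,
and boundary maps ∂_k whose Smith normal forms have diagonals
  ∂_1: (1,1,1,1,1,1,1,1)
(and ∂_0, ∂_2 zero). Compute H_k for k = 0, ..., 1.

H_0: b_0 = 9 − 0 − 8 = 1; torsion from ∂_1 factors > 1: none. So H_0 ≅ Z.
H_1: b_1 = 12 − 8 − 0 = 4; torsion from ∂_2 factors > 1: none. So H_1 ≅ Z^4.

H_0 ≅ Z,  H_1 ≅ Z^4.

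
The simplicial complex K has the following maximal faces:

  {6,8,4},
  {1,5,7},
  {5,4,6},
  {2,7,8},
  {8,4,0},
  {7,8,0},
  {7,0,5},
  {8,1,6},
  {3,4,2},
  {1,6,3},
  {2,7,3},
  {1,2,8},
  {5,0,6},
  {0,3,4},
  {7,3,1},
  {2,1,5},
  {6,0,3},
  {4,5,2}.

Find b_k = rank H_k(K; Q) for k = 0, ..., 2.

Fix the vertex order 0 < 1 < 2 < 3 < 4 < 5 < 6 < 7 < 8 and write every simplex with vertices in increasing order. Then dim K = 2 and the simplices of K are:

  0-simplices (9): [0], [1], [2], [3], [4], [5], [6], [7], [8]
  1-simplices (27): (27 of them)
  2-simplices (18): [0,3,4], [0,3,6], [0,4,8], [0,5,6], [0,5,7], [0,7,8], [1,2,5], [1,2,8], [1,3,6], [1,3,7], [1,5,7], [1,6,8], [2,3,4], [2,3,7], [2,4,5], [2,7,8], [4,5,6], [4,6,8]

so the chain groups are C_0 ≅ Z^9, C_1 ≅ Z^27, C_2 ≅ Z^18.

The boundary map ∂_1: C_1 → C_0 sends each edge [p,q] (with p < q) to q − p. For instance
  ∂[0,5] = [5] − [0].
This gives a 9×27 integer matrix of rank 8; reducing to Smith normal form yields diagonal entries (1,1,1,1,1,1,1,1).

The boundary map ∂_2: C_2 → C_1 acts by ∂[p,q,r] = [q,r] − [p,r] + [p,q]. For instance
  ∂[1,6,8] = [6,8] − [1,8] + [1,6],
  ∂[1,3,7] = [3,7] − [1,7] + [1,3].
This gives a 27×18 integer matrix of rank 18; reducing to Smith normal form yields diagonal entries (1,1,1,1,1,1,1,1,1,1,1,1,1,1,1,1,1,2).

Reading off H_k = ker ∂_k / im ∂_{k+1}:

  H_0: rank C_0 − rank ∂_1 = 9 − 8 = 1, and the invariant factors of ∂_1 are all 1, so H_0 = Z.
  H_1: rank ker ∂_1 − rank ∂_2 = (27 − 8) − 18 = 1, and ∂_2 has invariant factor 2 > 1, so H_1 = Z ⊕ Z/2.
  H_2: rank ker ∂_2 − rank ∂_3 = (18 − 18) − 0 = 0, and there is no ∂_3, so H_2 = 0.

Hence the Betti numbers are b_0 = 1, b_1 = 1, b_2 = 0.

b_0 = 1, b_1 = 1, b_2 = 0.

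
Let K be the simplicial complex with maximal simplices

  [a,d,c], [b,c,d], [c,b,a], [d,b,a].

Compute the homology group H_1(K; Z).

H_1 ≅ 0.

Order the vertices as a < b < c < d. Listing each simplex with vertices in this order, K has dimension 2 with simplices:

  0-simplices (4): a, b, c, d
  1-simplices (6): ab, ac, ad, bc, bd, cd
  2-simplices (4): abc, abd, acd, bcd

giving chain groups C_0 ≅ Z^4, C_1 ≅ Z^6, C_2 ≅ Z^4.

The boundary map ∂_1: C_1 → C_0 sends each edge [p,q] (with p < q) to q − p.
As a 4×6 matrix over Z this has rank 3, with invariant factors (1,1,1).

Boundary ∂_2: C_2 → C_1 sends each 2-simplex [p,q,r] to [q,r] − [p,r] + [p,q]. For instance
  ∂abd = bd − ad + ab,
  ∂abc = bc − ac + ab.
As a 6×4 matrix over Z this has rank 3, with invariant factors (1,1,1).

Computing H_k = (kernel of ∂_k) / (image of ∂_{k+1}):

  H_1: rank ker ∂_1 − rank ∂_2 = (6 − 3) − 3 = 0, and the invariant factors of ∂_2 are all 1, so H_1 ≅ 0.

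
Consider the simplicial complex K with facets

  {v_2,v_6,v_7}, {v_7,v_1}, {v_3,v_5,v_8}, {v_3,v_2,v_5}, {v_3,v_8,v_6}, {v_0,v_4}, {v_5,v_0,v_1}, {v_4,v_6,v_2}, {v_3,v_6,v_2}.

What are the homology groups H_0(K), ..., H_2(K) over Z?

H_0 ≅ Z,  H_1 ≅ Z^2,  H_2 = 0.

We work with the vertex ordering v_0 < v_1 < v_2 < v_3 < v_4 < v_5 < v_6 < v_7 < v_8. The simplices of K, each written with vertices in increasing order, are:

  0-simplices (9): [v_0], [v_1], [v_2], [v_3], [v_4], [v_5], [v_6], [v_7], [v_8]
  1-simplices (17): (17 of them)
  2-simplices (7): [v_0,v_1,v_5], [v_2,v_3,v_5], [v_2,v_3,v_6], [v_2,v_4,v_6], [v_2,v_6,v_7], [v_3,v_5,v_8], [v_3,v_6,v_8]

giving chain groups C_0 ≅ Z^9, C_1 ≅ Z^17, C_2 ≅ Z^7.

∂_1: C_1 → C_0 maps an edge to its endpoints' difference, ∂[p,q] = q − p. For instance
  ∂[v_2,v_3] = [v_3] − [v_2].
This gives a 9×17 integer matrix of rank 8; reducing to Smith normal form yields diagonal entries (1,1,1,1,1,1,1,1).

The boundary map ∂_2: C_2 → C_1 sends each 2-simplex [p,q,r] to [q,r] − [p,r] + [p,q]. For instance
  ∂[v_2,v_4,v_6] = [v_4,v_6] − [v_2,v_6] + [v_2,v_4],
  ∂[v_3,v_5,v_8] = [v_5,v_8] − [v_3,v_8] + [v_3,v_5].
The 17×7 boundary matrix has rank 7 and Smith normal form diag(1,1,1,1,1,1,1).

Now H_k = ker ∂_k / im ∂_{k+1}, so:

  H_0: rank C_0 − rank ∂_1 = 9 − 8 = 1, and the invariant factors of ∂_1 are all 1, so H_0 = Z.
  H_1: rank ker ∂_1 − rank ∂_2 = (17 − 8) − 7 = 2, and the invariant factors of ∂_2 are all 1, so H_1 = Z^2.
  H_2: rank ker ∂_2 − rank ∂_3 = (7 − 7) − 0 = 0, and there is no ∂_3, so H_2 = 0.

As a check, the Euler characteristic is 9 − 17 + 7 = -1, which agrees with 1 − 2 + 0 = -1.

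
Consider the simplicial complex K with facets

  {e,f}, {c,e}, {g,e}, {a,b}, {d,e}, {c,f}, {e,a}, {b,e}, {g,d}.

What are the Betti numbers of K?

b_0 = 1, b_1 = 3.

K has 7 vertices, 9 edges.
rank ∂_0 = 0, rank ∂_1 = 6 ⇒ b_0 = 7 − 0 − 6 = 1; all invariant factors of ∂_1 are 1 so no torsion. So H_0 ≅ Z.
rank ∂_1 = 6, rank ∂_2 = 0 ⇒ b_1 = 9 − 6 − 0 = 3. So H_1 ≅ Z^3.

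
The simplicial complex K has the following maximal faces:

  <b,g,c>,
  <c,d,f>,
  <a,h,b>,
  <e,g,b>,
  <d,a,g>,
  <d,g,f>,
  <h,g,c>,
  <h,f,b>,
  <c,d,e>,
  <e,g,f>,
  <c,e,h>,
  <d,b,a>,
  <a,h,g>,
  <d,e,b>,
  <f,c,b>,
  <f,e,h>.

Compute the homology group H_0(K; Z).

We work with the vertex ordering a < b < c < d < e < f < g < h. The simplices of K, each written with vertices in increasing order, are:

  0-simplices (8): a, b, c, d, e, f, g, h
  1-simplices (24): ab, ad, ag, ah, bc, bd, be, bf, bg, bh, cd, ce, cf, cg, ch, de, df, dg, ef, eg, eh, fg, fh, gh
  2-simplices (16): abd, abh, adg, agh, bcf, bcg, bde, beg, bfh, cde, cdf, ceh, cgh, dfg, efg, efh

Hence C_0 ≅ Z^8, C_1 ≅ Z^24, C_2 ≅ Z^16.

The boundary map ∂_1: C_1 → C_0 sends each edge [p,q] (with p < q) to q − p.
The resulting 8×24 matrix has rank 7, and its Smith normal form has invariant factors (1,1,1,1,1,1,1).

The boundary map ∂_2: C_2 → C_1 sends each 2-simplex [p,q,r] to [q,r] − [p,r] + [p,q]. For instance
  ∂abh = bh − ah + ab,
  ∂bcg = cg − bg + bc.
This gives a 24×16 integer matrix of rank 15; reducing to Smith normal form yields diagonal entries (1,1,1,1,1,1,1,1,1,1,1,1,1,1,1).

Reading off H_k = ker ∂_k / im ∂_{k+1}:

  H_0: rank C_0 − rank ∂_1 = 8 − 7 = 1, and the invariant factors of ∂_1 are all 1, so H_0 ≅ Z.

H_0 = Z.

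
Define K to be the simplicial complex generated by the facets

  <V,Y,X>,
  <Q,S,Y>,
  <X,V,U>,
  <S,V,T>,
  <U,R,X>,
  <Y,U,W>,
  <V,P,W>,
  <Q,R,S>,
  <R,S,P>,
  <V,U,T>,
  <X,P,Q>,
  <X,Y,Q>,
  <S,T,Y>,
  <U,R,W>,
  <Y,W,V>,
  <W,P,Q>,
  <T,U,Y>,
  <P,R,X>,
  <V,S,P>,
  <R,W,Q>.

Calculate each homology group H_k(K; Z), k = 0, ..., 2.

H_0 ≅ Z,  H_1 ≅ Z ⊕ Z/2,  H_2 = 0.

Fix the vertex order P < Q < R < S < T < U < V < W < X < Y and write every simplex with vertices in increasing order. Then dim K = 2 and the simplices of K are:

  0-simplices (10): P, Q, R, S, T, U, V, W, X, Y
  1-simplices (30): PQ, PR, PS, PV, PW, PX, QR, QS, QW, QX, QY, RS, RU, RW, RX, ST, SV, SY, TU, TV, TY, UV, UW, UX, UY, VW, VX, VY, WY, XY
  2-simplices (20): PQW, PQX, PRS, PRX, PSV, PVW, QRS, QRW, QSY, QXY, RUW, RUX, STV, STY, TUV, TUY, UVX, UWY, VWY, VXY

giving chain groups C_0 ≅ Z^10, C_1 ≅ Z^30, C_2 ≅ Z^20.

The boundary map ∂_1: C_1 → C_0 is given by ∂[p,q] = [q] − [p]. For instance
  ∂RU = U − R.
The resulting 10×30 matrix has rank 9, and its Smith normal form has invariant factors (1,1,1,1,1,1,1,1,1).

Boundary ∂_2: C_2 → C_1 sends each 2-simplex [p,q,r] to [q,r] − [p,r] + [p,q]. For instance
  ∂VWY = WY − VY + VW,
  ∂UVX = VX − UX + UV.
The 30×20 boundary matrix has rank 20 and Smith normal form diag(1,1,1,1,1,1,1,1,1,1,1,1,1,1,1,1,1,1,1,2).

Now H_k = ker ∂_k / im ∂_{k+1}, so:

  H_0: rank C_0 − rank ∂_1 = 10 − 9 = 1, and the invariant factors of ∂_1 are all 1, so H_0 ≅ Z.
  H_1: rank ker ∂_1 − rank ∂_2 = (30 − 9) − 20 = 1, and ∂_2 has invariant factor 2 > 1, so H_1 ≅ Z ⊕ Z/2.
  H_2: rank ker ∂_2 − rank ∂_3 = (20 − 20) − 0 = 0, and there is no ∂_3, so H_2 ≅ 0.

(K is a triangulation of the Klein bottle.)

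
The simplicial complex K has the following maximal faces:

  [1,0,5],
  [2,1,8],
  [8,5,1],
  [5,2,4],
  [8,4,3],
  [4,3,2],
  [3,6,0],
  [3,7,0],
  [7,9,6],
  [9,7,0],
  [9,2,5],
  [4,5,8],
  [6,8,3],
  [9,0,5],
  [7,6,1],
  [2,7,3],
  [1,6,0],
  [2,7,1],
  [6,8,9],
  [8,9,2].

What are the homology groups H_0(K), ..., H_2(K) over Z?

H_0 = Z,  H_1 = Z ⊕ Z/2,  H_2 = 0.

Order the vertices as 0 < 1 < 2 < 3 < 4 < 5 < 6 < 7 < 8 < 9. Listing each simplex with vertices in this order, K has dimension 2 with simplices:

  0-simplices (10): [0], [1], [2], [3], [4], [5], [6], [7], [8], [9]
  1-simplices (30): (30 of them)
  2-simplices (20): (20 of them)

giving chain groups C_0 ≅ Z^10, C_1 ≅ Z^30, C_2 ≅ Z^20.

The boundary map ∂_1: C_1 → C_0 maps an edge to its endpoints' difference, ∂[p,q] = q − p.
As a 10×30 matrix over Z this has rank 9, with invariant factors (1,1,1,1,1,1,1,1,1).

The boundary map ∂_2: C_2 → C_1 acts by ∂[p,q,r] = [q,r] − [p,r] + [p,q]. For instance
  ∂[3,6,8] = [6,8] − [3,8] + [3,6],
  ∂[6,8,9] = [8,9] − [6,9] + [6,8].
As a 30×20 matrix over Z this has rank 20, with invariant factors (1,1,1,1,1,1,1,1,1,1,1,1,1,1,1,1,1,1,1,2).

Computing H_k = (kernel of ∂_k) / (image of ∂_{k+1}):

  H_0: rank C_0 − rank ∂_1 = 10 − 9 = 1, and the invariant factors of ∂_1 are all 1, so H_0 = Z.
  H_1: rank ker ∂_1 − rank ∂_2 = (30 − 9) − 20 = 1, and ∂_2 has invariant factor 2 > 1, so H_1 = Z ⊕ Z/2.
  H_2: rank ker ∂_2 − rank ∂_3 = (20 − 20) − 0 = 0, and there is no ∂_3, so H_2 = 0.

As a check, the Euler characteristic is 10 − 30 + 20 = 0, which agrees with 1 − 1 + 0 = 0.
(K is a triangulation of the Klein bottle.)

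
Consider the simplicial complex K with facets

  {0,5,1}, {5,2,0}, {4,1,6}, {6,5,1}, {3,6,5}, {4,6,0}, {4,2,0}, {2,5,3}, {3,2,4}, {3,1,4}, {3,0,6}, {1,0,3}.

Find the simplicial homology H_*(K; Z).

H_0 ≅ Z,  H_1 ≅ Z/2,  H_2 = 0.

K has 7 vertices, 18 edges, 12 triangles.
rank ∂_0 = 0, rank ∂_1 = 6 ⇒ b_0 = 7 − 0 − 6 = 1; all invariant factors of ∂_1 are 1 so no torsion. So H_0 ≅ Z.
rank ∂_1 = 6, rank ∂_2 = 12 ⇒ b_1 = 18 − 6 − 12 = 0; ∂_2 has invariant factor(s) [2] giving torsion. So H_1 ≅ Z/2.
rank ∂_2 = 12, rank ∂_3 = 0 ⇒ b_2 = 12 − 12 − 0 = 0. So H_2 ≅ 0.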